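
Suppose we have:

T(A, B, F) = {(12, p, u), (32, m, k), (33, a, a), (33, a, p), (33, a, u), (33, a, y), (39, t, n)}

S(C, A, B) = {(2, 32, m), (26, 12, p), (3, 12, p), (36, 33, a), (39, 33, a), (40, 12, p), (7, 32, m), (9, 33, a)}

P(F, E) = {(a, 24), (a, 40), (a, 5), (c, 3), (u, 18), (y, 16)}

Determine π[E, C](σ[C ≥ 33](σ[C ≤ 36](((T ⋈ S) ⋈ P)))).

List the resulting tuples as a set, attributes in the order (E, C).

{(16, 36), (18, 36), (24, 36), (40, 36), (5, 36)}

Joining T and S on A, B yields {(12, p, u, 26), (12, p, u, 3), (12, p, u, 40), (32, m, k, 2), (32, m, k, 7), (33, a, a, 36), (33, a, a, 39), (33, a, a, 9), (33, a, p, 36), (33, a, p, 39), (33, a, p, 9), (33, a, u, 36), (33, a, u, 39), (33, a, u, 9), (33, a, y, 36), (33, a, y, 39), (33, a, y, 9)}.
Joining (T ⋈ S) and P on F yields {(12, p, u, 26, 18), (12, p, u, 3, 18), (12, p, u, 40, 18), (33, a, a, 36, 24), (33, a, a, 36, 40), (33, a, a, 36, 5), (33, a, a, 39, 24), (33, a, a, 39, 40), (33, a, a, 39, 5), (33, a, a, 9, 24), (33, a, a, 9, 40), (33, a, a, 9, 5), (33, a, u, 36, 18), (33, a, u, 39, 18), (33, a, u, 9, 18), (33, a, y, 36, 16), (33, a, y, 39, 16), (33, a, y, 9, 16)}.
Selection C ≤ 36: {(12, p, u, 26, 18), (12, p, u, 3, 18), (33, a, a, 36, 24), (33, a, a, 36, 40), (33, a, a, 36, 5), (33, a, a, 9, 24), (33, a, a, 9, 40), (33, a, a, 9, 5), (33, a, u, 36, 18), (33, a, u, 9, 18), (33, a, y, 36, 16), (33, a, y, 9, 16)}
Selection C ≥ 33: {(33, a, a, 36, 24), (33, a, a, 36, 40), (33, a, a, 36, 5), (33, a, u, 36, 18), (33, a, y, 36, 16)}
Projecting to E, C: {(16, 36), (18, 36), (24, 36), (40, 36), (5, 36)}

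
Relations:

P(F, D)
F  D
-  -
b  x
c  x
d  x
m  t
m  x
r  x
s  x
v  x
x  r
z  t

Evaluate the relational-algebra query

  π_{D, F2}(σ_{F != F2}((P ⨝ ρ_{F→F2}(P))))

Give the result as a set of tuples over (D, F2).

{(t, m), (t, z), (x, b), (x, c), (x, d), (x, m), (x, r), (x, s), (x, v)}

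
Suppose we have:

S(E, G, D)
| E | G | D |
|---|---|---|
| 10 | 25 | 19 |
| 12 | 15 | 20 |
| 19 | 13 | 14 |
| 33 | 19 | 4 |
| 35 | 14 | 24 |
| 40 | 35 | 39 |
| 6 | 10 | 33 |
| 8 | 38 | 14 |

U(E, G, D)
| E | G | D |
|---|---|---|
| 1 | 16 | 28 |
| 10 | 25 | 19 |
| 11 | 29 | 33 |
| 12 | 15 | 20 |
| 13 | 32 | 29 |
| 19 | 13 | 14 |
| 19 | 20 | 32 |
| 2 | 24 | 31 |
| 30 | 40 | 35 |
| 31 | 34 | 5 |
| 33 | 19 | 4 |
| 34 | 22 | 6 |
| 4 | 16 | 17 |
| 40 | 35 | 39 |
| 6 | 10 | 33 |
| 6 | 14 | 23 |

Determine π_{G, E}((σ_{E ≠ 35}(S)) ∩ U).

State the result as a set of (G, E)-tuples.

{(10, 6), (13, 19), (15, 12), (19, 33), (25, 10), (35, 40)}

Apply σ_{E ≠ 35}; surviving tuples: {(10, 25, 19), (12, 15, 20), (19, 13, 14), (33, 19, 4), (40, 35, 39), (6, 10, 33), (8, 38, 14)}
Intersection: {(10, 25, 19), (12, 15, 20), (19, 13, 14), (33, 19, 4), (40, 35, 39), (6, 10, 33), (8, 38, 14)} with {(1, 16, 28), (10, 25, 19), (11, 29, 33), (12, 15, 20), (13, 32, 29), (19, 13, 14), (19, 20, 32), (2, 24, 31), (30, 40, 35), (31, 34, 5), (33, 19, 4), (34, 22, 6), (4, 16, 17), (40, 35, 39), (6, 10, 33), (6, 14, 23)} → {(10, 25, 19), (12, 15, 20), (19, 13, 14), (33, 19, 4), (40, 35, 39), (6, 10, 33)}
Projecting to G, E: {(10, 6), (13, 19), (15, 12), (19, 33), (25, 10), (35, 40)}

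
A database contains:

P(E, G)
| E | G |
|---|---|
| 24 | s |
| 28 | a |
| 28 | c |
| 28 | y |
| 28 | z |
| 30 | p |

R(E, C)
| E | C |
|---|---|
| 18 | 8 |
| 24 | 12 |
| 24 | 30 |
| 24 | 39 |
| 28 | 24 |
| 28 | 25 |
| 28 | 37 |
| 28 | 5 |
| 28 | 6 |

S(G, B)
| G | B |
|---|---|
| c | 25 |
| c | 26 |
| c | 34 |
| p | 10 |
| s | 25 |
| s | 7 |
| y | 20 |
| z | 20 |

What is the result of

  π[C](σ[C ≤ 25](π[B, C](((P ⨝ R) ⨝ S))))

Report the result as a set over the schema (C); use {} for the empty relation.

{12, 24, 25, 5, 6}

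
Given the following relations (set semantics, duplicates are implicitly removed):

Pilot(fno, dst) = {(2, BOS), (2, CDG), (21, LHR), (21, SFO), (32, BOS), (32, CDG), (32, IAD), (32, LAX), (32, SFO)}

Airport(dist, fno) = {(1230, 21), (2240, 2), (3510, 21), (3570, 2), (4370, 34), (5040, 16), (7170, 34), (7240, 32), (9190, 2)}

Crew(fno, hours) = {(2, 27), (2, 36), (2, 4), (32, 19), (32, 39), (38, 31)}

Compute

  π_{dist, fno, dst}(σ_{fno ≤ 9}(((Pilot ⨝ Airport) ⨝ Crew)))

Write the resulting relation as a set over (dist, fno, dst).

Joining Pilot and Airport on fno yields {(2, BOS, 2240), (2, BOS, 3570), (2, BOS, 9190), (2, CDG, 2240), (2, CDG, 3570), (2, CDG, 9190), (21, LHR, 1230), (21, LHR, 3510), (21, SFO, 1230), (21, SFO, 3510), (32, BOS, 7240), (32, CDG, 7240), (32, IAD, 7240), (32, LAX, 7240), (32, SFO, 7240)}.
Joining (Pilot ⨝ Airport) and Crew on fno yields {(2, BOS, 2240, 27), (2, BOS, 2240, 36), (2, BOS, 2240, 4), (2, BOS, 3570, 27), (2, BOS, 3570, 36), (2, BOS, 3570, 4), (2, BOS, 9190, 27), (2, BOS, 9190, 36), (2, BOS, 9190, 4), (2, CDG, 2240, 27), (2, CDG, 2240, 36), (2, CDG, 2240, 4), (2, CDG, 3570, 27), (2, CDG, 3570, 36), (2, CDG, 3570, 4), (2, CDG, 9190, 27), (2, CDG, 9190, 36), (2, CDG, 9190, 4), (32, BOS, 7240, 19), (32, BOS, 7240, 39), (32, CDG, 7240, 19), (32, CDG, 7240, 39), (32, IAD, 7240, 19), (32, IAD, 7240, 39), (32, LAX, 7240, 19), (32, LAX, 7240, 39), (32, SFO, 7240, 19), (32, SFO, 7240, 39)}.
σ[fno ≤ 9]: keep tuples satisfying fno ≤ 9 → {(2, BOS, 2240, 27), (2, BOS, 2240, 36), (2, BOS, 2240, 4), (2, BOS, 3570, 27), (2, BOS, 3570, 36), (2, BOS, 3570, 4), (2, BOS, 9190, 27), (2, BOS, 9190, 36), (2, BOS, 9190, 4), (2, CDG, 2240, 27), (2, CDG, 2240, 36), (2, CDG, 2240, 4), (2, CDG, 3570, 27), (2, CDG, 3570, 36), (2, CDG, 3570, 4), (2, CDG, 9190, 27), (2, CDG, 9190, 36), (2, CDG, 9190, 4)}
Keep only column(s) dist, fno, dst (12 duplicate(s) eliminated): {(2240, 2, BOS), (2240, 2, CDG), (3570, 2, BOS), (3570, 2, CDG), (9190, 2, BOS), (9190, 2, CDG)}

{(2240, 2, BOS), (2240, 2, CDG), (3570, 2, BOS), (3570, 2, CDG), (9190, 2, BOS), (9190, 2, CDG)}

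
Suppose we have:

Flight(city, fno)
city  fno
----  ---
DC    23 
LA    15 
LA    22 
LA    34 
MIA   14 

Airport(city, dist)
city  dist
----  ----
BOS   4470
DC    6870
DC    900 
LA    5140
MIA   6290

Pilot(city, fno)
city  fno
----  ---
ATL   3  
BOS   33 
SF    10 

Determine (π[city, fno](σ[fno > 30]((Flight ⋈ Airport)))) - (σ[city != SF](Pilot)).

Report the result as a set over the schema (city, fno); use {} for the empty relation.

Joining Flight and Airport on city yields {(DC, 23, 6870), (DC, 23, 900), (LA, 15, 5140), (LA, 22, 5140), (LA, 34, 5140), (MIA, 14, 6290)}.
Filtering on fno > 30 leaves {(LA, 34, 5140)}.
π_{city, fno} gives {(LA, 34)}.
Filtering on city != SF leaves {(ATL, 3), (BOS, 33)}.
Difference: {(LA, 34)} with {(ATL, 3), (BOS, 33)} → {(LA, 34)}

{(LA, 34)}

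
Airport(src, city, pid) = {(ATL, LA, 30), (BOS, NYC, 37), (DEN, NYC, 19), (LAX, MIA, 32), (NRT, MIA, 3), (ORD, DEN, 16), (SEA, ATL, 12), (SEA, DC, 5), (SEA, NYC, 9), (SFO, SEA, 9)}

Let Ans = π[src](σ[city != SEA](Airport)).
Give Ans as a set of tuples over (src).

σ[city != SEA]: keep tuples satisfying city != SEA → {(ATL, LA, 30), (BOS, NYC, 37), (DEN, NYC, 19), (LAX, MIA, 32), (NRT, MIA, 3), (ORD, DEN, 16), (SEA, ATL, 12), (SEA, DC, 5), (SEA, NYC, 9)}
π[src]: project onto (src) (2 duplicate(s) eliminated) → {ATL, BOS, DEN, LAX, NRT, ORD, SEA}

{ATL, BOS, DEN, LAX, NRT, ORD, SEA}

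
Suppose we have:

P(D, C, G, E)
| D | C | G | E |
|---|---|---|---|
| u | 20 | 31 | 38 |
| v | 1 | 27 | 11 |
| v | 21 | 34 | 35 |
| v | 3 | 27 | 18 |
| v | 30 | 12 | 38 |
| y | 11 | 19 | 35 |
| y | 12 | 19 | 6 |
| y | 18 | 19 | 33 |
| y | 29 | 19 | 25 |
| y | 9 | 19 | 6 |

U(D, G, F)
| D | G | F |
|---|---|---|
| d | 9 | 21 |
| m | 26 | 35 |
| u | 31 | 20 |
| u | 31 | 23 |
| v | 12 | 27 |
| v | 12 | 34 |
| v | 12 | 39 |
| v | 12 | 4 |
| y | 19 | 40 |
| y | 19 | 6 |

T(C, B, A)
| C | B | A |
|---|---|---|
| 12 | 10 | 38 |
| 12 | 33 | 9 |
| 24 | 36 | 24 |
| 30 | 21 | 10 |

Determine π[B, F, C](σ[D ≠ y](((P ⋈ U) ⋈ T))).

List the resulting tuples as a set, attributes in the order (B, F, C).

{(21, 27, 30), (21, 34, 30), (21, 39, 30), (21, 4, 30)}

Natural join on D, G: {(u, 20, 31, 38, 20), (u, 20, 31, 38, 23), (v, 30, 12, 38, 27), (v, 30, 12, 38, 34), (v, 30, 12, 38, 39), (v, 30, 12, 38, 4), (y, 11, 19, 35, 40), (y, 11, 19, 35, 6), (y, 12, 19, 6, 40), (y, 12, 19, 6, 6), (y, 18, 19, 33, 40), (y, 18, 19, 33, 6), (y, 29, 19, 25, 40), (y, 29, 19, 25, 6), (y, 9, 19, 6, 40), (y, 9, 19, 6, 6)}
Natural join on C: {(v, 30, 12, 38, 27, 21, 10), (v, 30, 12, 38, 34, 21, 10), (v, 30, 12, 38, 39, 21, 10), (v, 30, 12, 38, 4, 21, 10), (y, 12, 19, 6, 40, 10, 38), (y, 12, 19, 6, 40, 33, 9), (y, 12, 19, 6, 6, 10, 38), (y, 12, 19, 6, 6, 33, 9)}
Apply σ_{D ≠ y}; surviving tuples: {(v, 30, 12, 38, 27, 21, 10), (v, 30, 12, 38, 34, 21, 10), (v, 30, 12, 38, 39, 21, 10), (v, 30, 12, 38, 4, 21, 10)}
Keep only column(s) B, F, C: {(21, 27, 30), (21, 34, 30), (21, 39, 30), (21, 4, 30)}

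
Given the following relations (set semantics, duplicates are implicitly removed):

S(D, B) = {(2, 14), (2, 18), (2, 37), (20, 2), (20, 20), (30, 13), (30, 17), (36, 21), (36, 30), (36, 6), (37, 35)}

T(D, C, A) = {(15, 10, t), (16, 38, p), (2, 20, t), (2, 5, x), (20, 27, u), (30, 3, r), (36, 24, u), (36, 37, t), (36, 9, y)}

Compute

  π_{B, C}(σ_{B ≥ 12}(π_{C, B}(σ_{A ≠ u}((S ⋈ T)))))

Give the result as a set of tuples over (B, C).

{(13, 3), (14, 20), (14, 5), (17, 3), (18, 20), (18, 5), (21, 37), (21, 9), (30, 37), (30, 9), (37, 20), (37, 5)}

S ⋈ T (natural join on D): {(2, 14, 20, t), (2, 14, 5, x), (2, 18, 20, t), (2, 18, 5, x), (2, 37, 20, t), (2, 37, 5, x), (20, 2, 27, u), (20, 20, 27, u), (30, 13, 3, r), (30, 17, 3, r), (36, 21, 24, u), (36, 21, 37, t), (36, 21, 9, y), (36, 30, 24, u), (36, 30, 37, t), (36, 30, 9, y), (36, 6, 24, u), (36, 6, 37, t), (36, 6, 9, y)}
σ[A ≠ u]: keep tuples satisfying A ≠ u → {(2, 14, 20, t), (2, 14, 5, x), (2, 18, 20, t), (2, 18, 5, x), (2, 37, 20, t), (2, 37, 5, x), (30, 13, 3, r), (30, 17, 3, r), (36, 21, 37, t), (36, 21, 9, y), (36, 30, 37, t), (36, 30, 9, y), (36, 6, 37, t), (36, 6, 9, y)}
π_{C, B} gives {(20, 14), (20, 18), (20, 37), (3, 13), (3, 17), (37, 21), (37, 30), (37, 6), (5, 14), (5, 18), (5, 37), (9, 21), (9, 30), (9, 6)}.
σ[B ≥ 12]: keep tuples satisfying B ≥ 12 → {(20, 14), (20, 18), (20, 37), (3, 13), (3, 17), (37, 21), (37, 30), (5, 14), (5, 18), (5, 37), (9, 21), (9, 30)}
π_{B, C} gives {(13, 3), (14, 20), (14, 5), (17, 3), (18, 20), (18, 5), (21, 37), (21, 9), (30, 37), (30, 9), (37, 20), (37, 5)}.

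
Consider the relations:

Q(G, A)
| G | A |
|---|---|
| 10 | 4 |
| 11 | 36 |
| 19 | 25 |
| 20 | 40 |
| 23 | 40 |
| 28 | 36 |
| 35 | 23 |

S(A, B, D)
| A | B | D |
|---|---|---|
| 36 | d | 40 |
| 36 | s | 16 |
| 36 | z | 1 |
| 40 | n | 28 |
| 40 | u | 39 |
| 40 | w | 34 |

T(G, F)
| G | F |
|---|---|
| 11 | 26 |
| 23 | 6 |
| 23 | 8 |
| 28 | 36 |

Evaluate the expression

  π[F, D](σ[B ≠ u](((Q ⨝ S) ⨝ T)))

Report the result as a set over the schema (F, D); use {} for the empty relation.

Q ⋈ S (natural join on A): {(11, 36, d, 40), (11, 36, s, 16), (11, 36, z, 1), (20, 40, n, 28), (20, 40, u, 39), (20, 40, w, 34), (23, 40, n, 28), (23, 40, u, 39), (23, 40, w, 34), (28, 36, d, 40), (28, 36, s, 16), (28, 36, z, 1)}
(Q ⨝ S) ⋈ T (natural join on G): {(11, 36, d, 40, 26), (11, 36, s, 16, 26), (11, 36, z, 1, 26), (23, 40, n, 28, 6), (23, 40, n, 28, 8), (23, 40, u, 39, 6), (23, 40, u, 39, 8), (23, 40, w, 34, 6), (23, 40, w, 34, 8), (28, 36, d, 40, 36), (28, 36, s, 16, 36), (28, 36, z, 1, 36)}
Selection B ≠ u: {(11, 36, d, 40, 26), (11, 36, s, 16, 26), (11, 36, z, 1, 26), (23, 40, n, 28, 6), (23, 40, n, 28, 8), (23, 40, w, 34, 6), (23, 40, w, 34, 8), (28, 36, d, 40, 36), (28, 36, s, 16, 36), (28, 36, z, 1, 36)}
Keep only column(s) F, D: {(26, 1), (26, 16), (26, 40), (36, 1), (36, 16), (36, 40), (6, 28), (6, 34), (8, 28), (8, 34)}

{(26, 1), (26, 16), (26, 40), (36, 1), (36, 16), (36, 40), (6, 28), (6, 34), (8, 28), (8, 34)}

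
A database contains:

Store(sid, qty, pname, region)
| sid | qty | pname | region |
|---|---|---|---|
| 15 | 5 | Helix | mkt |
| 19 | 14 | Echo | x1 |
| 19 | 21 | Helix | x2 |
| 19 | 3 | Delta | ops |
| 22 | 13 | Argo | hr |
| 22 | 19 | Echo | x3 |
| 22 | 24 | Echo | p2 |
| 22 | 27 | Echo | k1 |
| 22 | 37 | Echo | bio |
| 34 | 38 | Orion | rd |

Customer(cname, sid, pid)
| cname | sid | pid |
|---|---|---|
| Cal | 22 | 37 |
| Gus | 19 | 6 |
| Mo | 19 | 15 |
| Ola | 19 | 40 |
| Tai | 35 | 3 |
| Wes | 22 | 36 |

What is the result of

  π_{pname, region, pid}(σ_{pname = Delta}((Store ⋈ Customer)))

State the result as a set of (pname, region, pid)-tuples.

{(Delta, ops, 15), (Delta, ops, 40), (Delta, ops, 6)}

Natural join on sid: {(19, 14, Echo, x1, Gus, 6), (19, 14, Echo, x1, Mo, 15), (19, 14, Echo, x1, Ola, 40), (19, 21, Helix, x2, Gus, 6), (19, 21, Helix, x2, Mo, 15), (19, 21, Helix, x2, Ola, 40), (19, 3, Delta, ops, Gus, 6), (19, 3, Delta, ops, Mo, 15), (19, 3, Delta, ops, Ola, 40), (22, 13, Argo, hr, Cal, 37), (22, 13, Argo, hr, Wes, 36), (22, 19, Echo, x3, Cal, 37), (22, 19, Echo, x3, Wes, 36), (22, 24, Echo, p2, Cal, 37), (22, 24, Echo, p2, Wes, 36), (22, 27, Echo, k1, Cal, 37), (22, 27, Echo, k1, Wes, 36), (22, 37, Echo, bio, Cal, 37), (22, 37, Echo, bio, Wes, 36)}
Apply σ_{pname = Delta}; surviving tuples: {(19, 3, Delta, ops, Gus, 6), (19, 3, Delta, ops, Mo, 15), (19, 3, Delta, ops, Ola, 40)}
π_{pname, region, pid} gives {(Delta, ops, 15), (Delta, ops, 40), (Delta, ops, 6)}.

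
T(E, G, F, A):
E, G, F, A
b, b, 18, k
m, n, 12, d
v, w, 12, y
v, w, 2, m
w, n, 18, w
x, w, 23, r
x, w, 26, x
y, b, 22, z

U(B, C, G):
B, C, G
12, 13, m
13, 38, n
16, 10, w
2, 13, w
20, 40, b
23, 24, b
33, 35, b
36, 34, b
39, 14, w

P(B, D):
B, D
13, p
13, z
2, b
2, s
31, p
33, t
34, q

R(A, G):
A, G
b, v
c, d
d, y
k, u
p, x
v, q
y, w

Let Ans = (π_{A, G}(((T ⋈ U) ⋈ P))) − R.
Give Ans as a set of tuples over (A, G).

{(d, n), (k, b), (m, w), (r, w), (w, n), (x, w), (z, b)}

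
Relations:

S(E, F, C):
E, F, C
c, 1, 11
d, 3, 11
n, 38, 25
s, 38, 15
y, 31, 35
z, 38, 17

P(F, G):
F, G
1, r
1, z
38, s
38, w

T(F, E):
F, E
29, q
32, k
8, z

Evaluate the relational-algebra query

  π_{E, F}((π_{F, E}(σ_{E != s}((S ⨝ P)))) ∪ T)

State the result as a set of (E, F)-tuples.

{(c, 1), (k, 32), (n, 38), (q, 29), (z, 38), (z, 8)}

Joining S and P on F yields {(c, 1, 11, r), (c, 1, 11, z), (n, 38, 25, s), (n, 38, 25, w), (s, 38, 15, s), (s, 38, 15, w), (z, 38, 17, s), (z, 38, 17, w)}.
Filtering on E != s leaves {(c, 1, 11, r), (c, 1, 11, z), (n, 38, 25, s), (n, 38, 25, w), (z, 38, 17, s), (z, 38, 17, w)}.
π_{F, E} gives {(1, c), (38, n), (38, z)} (3 duplicate(s) eliminated).
Taking the union: {(1, c), (29, q), (32, k), (38, n), (38, z), (8, z)}
π_{E, F} gives {(c, 1), (k, 32), (n, 38), (q, 29), (z, 38), (z, 8)}.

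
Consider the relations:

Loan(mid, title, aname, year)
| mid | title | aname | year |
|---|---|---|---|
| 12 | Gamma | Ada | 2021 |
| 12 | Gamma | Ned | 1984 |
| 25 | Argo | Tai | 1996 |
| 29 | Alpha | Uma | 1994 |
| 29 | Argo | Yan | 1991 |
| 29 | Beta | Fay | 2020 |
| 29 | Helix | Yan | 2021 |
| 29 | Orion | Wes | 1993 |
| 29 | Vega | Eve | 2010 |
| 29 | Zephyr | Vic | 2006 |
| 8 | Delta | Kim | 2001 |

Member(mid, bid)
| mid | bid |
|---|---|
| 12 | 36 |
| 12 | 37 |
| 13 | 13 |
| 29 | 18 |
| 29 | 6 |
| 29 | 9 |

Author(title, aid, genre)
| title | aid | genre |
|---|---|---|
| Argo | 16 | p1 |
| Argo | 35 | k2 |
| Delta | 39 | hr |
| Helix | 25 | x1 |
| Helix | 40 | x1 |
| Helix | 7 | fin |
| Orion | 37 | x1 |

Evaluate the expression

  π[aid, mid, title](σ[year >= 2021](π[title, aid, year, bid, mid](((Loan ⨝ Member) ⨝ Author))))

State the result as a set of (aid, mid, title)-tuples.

{(25, 29, Helix), (40, 29, Helix), (7, 29, Helix)}

Natural join on mid: {(12, Gamma, Ada, 2021, 36), (12, Gamma, Ada, 2021, 37), (12, Gamma, Ned, 1984, 36), (12, Gamma, Ned, 1984, 37), (29, Alpha, Uma, 1994, 18), (29, Alpha, Uma, 1994, 6), (29, Alpha, Uma, 1994, 9), (29, Argo, Yan, 1991, 18), (29, Argo, Yan, 1991, 6), (29, Argo, Yan, 1991, 9), (29, Beta, Fay, 2020, 18), (29, Beta, Fay, 2020, 6), (29, Beta, Fay, 2020, 9), (29, Helix, Yan, 2021, 18), (29, Helix, Yan, 2021, 6), (29, Helix, Yan, 2021, 9), (29, Orion, Wes, 1993, 18), (29, Orion, Wes, 1993, 6), (29, Orion, Wes, 1993, 9), (29, Vega, Eve, 2010, 18), (29, Vega, Eve, 2010, 6), (29, Vega, Eve, 2010, 9), (29, Zephyr, Vic, 2006, 18), (29, Zephyr, Vic, 2006, 6), (29, Zephyr, Vic, 2006, 9)}
Natural join on title: {(29, Argo, Yan, 1991, 18, 16, p1), (29, Argo, Yan, 1991, 18, 35, k2), (29, Argo, Yan, 1991, 6, 16, p1), (29, Argo, Yan, 1991, 6, 35, k2), (29, Argo, Yan, 1991, 9, 16, p1), (29, Argo, Yan, 1991, 9, 35, k2), (29, Helix, Yan, 2021, 18, 25, x1), (29, Helix, Yan, 2021, 18, 40, x1), (29, Helix, Yan, 2021, 18, 7, fin), (29, Helix, Yan, 2021, 6, 25, x1), (29, Helix, Yan, 2021, 6, 40, x1), (29, Helix, Yan, 2021, 6, 7, fin), (29, Helix, Yan, 2021, 9, 25, x1), (29, Helix, Yan, 2021, 9, 40, x1), (29, Helix, Yan, 2021, 9, 7, fin), (29, Orion, Wes, 1993, 18, 37, x1), (29, Orion, Wes, 1993, 6, 37, x1), (29, Orion, Wes, 1993, 9, 37, x1)}
π[title, aid, year, bid, mid]: project onto (title, aid, year, bid, mid) → {(Argo, 16, 1991, 18, 29), (Argo, 16, 1991, 6, 29), (Argo, 16, 1991, 9, 29), (Argo, 35, 1991, 18, 29), (Argo, 35, 1991, 6, 29), (Argo, 35, 1991, 9, 29), (Helix, 25, 2021, 18, 29), (Helix, 25, 2021, 6, 29), (Helix, 25, 2021, 9, 29), (Helix, 40, 2021, 18, 29), (Helix, 40, 2021, 6, 29), (Helix, 40, 2021, 9, 29), (Helix, 7, 2021, 18, 29), (Helix, 7, 2021, 6, 29), (Helix, 7, 2021, 9, 29), (Orion, 37, 1993, 18, 29), (Orion, 37, 1993, 6, 29), (Orion, 37, 1993, 9, 29)}
Filtering on year >= 2021 leaves {(Helix, 25, 2021, 18, 29), (Helix, 25, 2021, 6, 29), (Helix, 25, 2021, 9, 29), (Helix, 40, 2021, 18, 29), (Helix, 40, 2021, 6, 29), (Helix, 40, 2021, 9, 29), (Helix, 7, 2021, 18, 29), (Helix, 7, 2021, 6, 29), (Helix, 7, 2021, 9, 29)}.
π[aid, mid, title]: project onto (aid, mid, title) (6 duplicate(s) eliminated) → {(25, 29, Helix), (40, 29, Helix), (7, 29, Helix)}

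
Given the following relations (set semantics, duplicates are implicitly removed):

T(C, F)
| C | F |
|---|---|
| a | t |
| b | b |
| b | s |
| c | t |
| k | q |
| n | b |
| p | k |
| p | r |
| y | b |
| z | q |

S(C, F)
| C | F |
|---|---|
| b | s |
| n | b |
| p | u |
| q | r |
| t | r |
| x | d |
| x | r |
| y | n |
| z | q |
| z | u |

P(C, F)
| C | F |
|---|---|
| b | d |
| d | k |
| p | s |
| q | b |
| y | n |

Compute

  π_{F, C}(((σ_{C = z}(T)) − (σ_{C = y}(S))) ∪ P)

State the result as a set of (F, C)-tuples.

{(b, q), (d, b), (k, d), (n, y), (q, z), (s, p)}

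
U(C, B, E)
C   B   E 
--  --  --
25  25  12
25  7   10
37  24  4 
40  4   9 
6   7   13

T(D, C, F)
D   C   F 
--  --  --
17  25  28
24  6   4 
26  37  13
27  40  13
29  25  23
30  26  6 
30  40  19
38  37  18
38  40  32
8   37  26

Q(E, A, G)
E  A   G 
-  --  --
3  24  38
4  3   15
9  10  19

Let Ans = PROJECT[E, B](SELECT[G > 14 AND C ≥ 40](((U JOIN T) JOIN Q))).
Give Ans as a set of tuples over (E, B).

{(9, 4)}

U ⋈ T (natural join on C): {(25, 25, 12, 17, 28), (25, 25, 12, 29, 23), (25, 7, 10, 17, 28), (25, 7, 10, 29, 23), (37, 24, 4, 26, 13), (37, 24, 4, 38, 18), (37, 24, 4, 8, 26), (40, 4, 9, 27, 13), (40, 4, 9, 30, 19), (40, 4, 9, 38, 32), (6, 7, 13, 24, 4)}
(U JOIN T) ⋈ Q (natural join on E): {(37, 24, 4, 26, 13, 3, 15), (37, 24, 4, 38, 18, 3, 15), (37, 24, 4, 8, 26, 3, 15), (40, 4, 9, 27, 13, 10, 19), (40, 4, 9, 30, 19, 10, 19), (40, 4, 9, 38, 32, 10, 19)}
Filtering on G > 14 AND C ≥ 40 leaves {(40, 4, 9, 27, 13, 10, 19), (40, 4, 9, 30, 19, 10, 19), (40, 4, 9, 38, 32, 10, 19)}.
π[E, B]: project onto (E, B) (2 duplicate(s) eliminated) → {(9, 4)}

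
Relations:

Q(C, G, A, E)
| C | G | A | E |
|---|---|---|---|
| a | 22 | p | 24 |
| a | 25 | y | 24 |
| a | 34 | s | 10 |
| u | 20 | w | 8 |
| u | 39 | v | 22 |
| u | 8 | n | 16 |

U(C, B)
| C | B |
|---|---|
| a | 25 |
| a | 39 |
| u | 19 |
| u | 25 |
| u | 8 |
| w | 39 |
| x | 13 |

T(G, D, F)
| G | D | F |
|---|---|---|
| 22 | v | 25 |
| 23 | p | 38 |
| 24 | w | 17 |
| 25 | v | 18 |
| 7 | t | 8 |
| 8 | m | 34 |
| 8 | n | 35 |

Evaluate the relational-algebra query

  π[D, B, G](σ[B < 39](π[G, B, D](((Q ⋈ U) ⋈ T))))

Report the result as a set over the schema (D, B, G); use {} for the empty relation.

{(m, 19, 8), (m, 25, 8), (m, 8, 8), (n, 19, 8), (n, 25, 8), (n, 8, 8), (v, 25, 22), (v, 25, 25)}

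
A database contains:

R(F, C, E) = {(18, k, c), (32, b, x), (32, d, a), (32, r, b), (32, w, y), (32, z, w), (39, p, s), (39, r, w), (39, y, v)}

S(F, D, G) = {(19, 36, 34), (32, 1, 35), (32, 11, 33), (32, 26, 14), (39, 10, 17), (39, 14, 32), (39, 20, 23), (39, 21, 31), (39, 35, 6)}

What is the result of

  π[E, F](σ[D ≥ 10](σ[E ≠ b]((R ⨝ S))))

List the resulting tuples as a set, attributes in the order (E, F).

{(a, 32), (s, 39), (v, 39), (w, 32), (w, 39), (x, 32), (y, 32)}

R ⋈ S (natural join on F): {(32, b, x, 1, 35), (32, b, x, 11, 33), (32, b, x, 26, 14), (32, d, a, 1, 35), (32, d, a, 11, 33), (32, d, a, 26, 14), (32, r, b, 1, 35), (32, r, b, 11, 33), (32, r, b, 26, 14), (32, w, y, 1, 35), (32, w, y, 11, 33), (32, w, y, 26, 14), (32, z, w, 1, 35), (32, z, w, 11, 33), (32, z, w, 26, 14), (39, p, s, 10, 17), (39, p, s, 14, 32), (39, p, s, 20, 23), (39, p, s, 21, 31), (39, p, s, 35, 6), (39, r, w, 10, 17), (39, r, w, 14, 32), (39, r, w, 20, 23), (39, r, w, 21, 31), (39, r, w, 35, 6), (39, y, v, 10, 17), (39, y, v, 14, 32), (39, y, v, 20, 23), (39, y, v, 21, 31), (39, y, v, 35, 6)}
Selection E ≠ b: {(32, b, x, 1, 35), (32, b, x, 11, 33), (32, b, x, 26, 14), (32, d, a, 1, 35), (32, d, a, 11, 33), (32, d, a, 26, 14), (32, w, y, 1, 35), (32, w, y, 11, 33), (32, w, y, 26, 14), (32, z, w, 1, 35), (32, z, w, 11, 33), (32, z, w, 26, 14), (39, p, s, 10, 17), (39, p, s, 14, 32), (39, p, s, 20, 23), (39, p, s, 21, 31), (39, p, s, 35, 6), (39, r, w, 10, 17), (39, r, w, 14, 32), (39, r, w, 20, 23), (39, r, w, 21, 31), (39, r, w, 35, 6), (39, y, v, 10, 17), (39, y, v, 14, 32), (39, y, v, 20, 23), (39, y, v, 21, 31), (39, y, v, 35, 6)}
Selection D ≥ 10: {(32, b, x, 11, 33), (32, b, x, 26, 14), (32, d, a, 11, 33), (32, d, a, 26, 14), (32, w, y, 11, 33), (32, w, y, 26, 14), (32, z, w, 11, 33), (32, z, w, 26, 14), (39, p, s, 10, 17), (39, p, s, 14, 32), (39, p, s, 20, 23), (39, p, s, 21, 31), (39, p, s, 35, 6), (39, r, w, 10, 17), (39, r, w, 14, 32), (39, r, w, 20, 23), (39, r, w, 21, 31), (39, r, w, 35, 6), (39, y, v, 10, 17), (39, y, v, 14, 32), (39, y, v, 20, 23), (39, y, v, 21, 31), (39, y, v, 35, 6)}
Projecting to E, F (16 duplicate(s) eliminated): {(a, 32), (s, 39), (v, 39), (w, 32), (w, 39), (x, 32), (y, 32)}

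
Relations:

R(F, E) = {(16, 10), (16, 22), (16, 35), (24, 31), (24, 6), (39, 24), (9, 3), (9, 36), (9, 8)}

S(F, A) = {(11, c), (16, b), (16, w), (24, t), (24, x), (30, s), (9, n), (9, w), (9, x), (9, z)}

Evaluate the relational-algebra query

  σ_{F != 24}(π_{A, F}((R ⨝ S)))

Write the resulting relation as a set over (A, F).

{(b, 16), (n, 9), (w, 16), (w, 9), (x, 9), (z, 9)}

Joining R and S on F yields {(16, 10, b), (16, 10, w), (16, 22, b), (16, 22, w), (16, 35, b), (16, 35, w), (24, 31, t), (24, 31, x), (24, 6, t), (24, 6, x), (9, 3, n), (9, 3, w), (9, 3, x), (9, 3, z), (9, 36, n), (9, 36, w), (9, 36, x), (9, 36, z), (9, 8, n), (9, 8, w), (9, 8, x), (9, 8, z)}.
Keep only column(s) A, F (14 duplicate(s) eliminated): {(b, 16), (n, 9), (t, 24), (w, 16), (w, 9), (x, 24), (x, 9), (z, 9)}
Selection F != 24: {(b, 16), (n, 9), (w, 16), (w, 9), (x, 9), (z, 9)}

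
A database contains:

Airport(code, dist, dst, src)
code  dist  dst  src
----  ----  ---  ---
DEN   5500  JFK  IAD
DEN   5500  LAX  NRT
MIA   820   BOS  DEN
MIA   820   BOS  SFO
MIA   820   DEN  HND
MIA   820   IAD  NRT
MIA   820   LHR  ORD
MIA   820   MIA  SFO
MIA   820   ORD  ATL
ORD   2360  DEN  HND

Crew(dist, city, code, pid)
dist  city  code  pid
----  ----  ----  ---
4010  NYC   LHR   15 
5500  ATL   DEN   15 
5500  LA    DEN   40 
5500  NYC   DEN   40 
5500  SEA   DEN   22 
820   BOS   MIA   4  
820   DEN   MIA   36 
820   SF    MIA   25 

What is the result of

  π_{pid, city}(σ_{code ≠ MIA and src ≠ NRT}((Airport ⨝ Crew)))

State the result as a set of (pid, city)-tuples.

Joining Airport and Crew on code, dist yields {(DEN, 5500, JFK, IAD, ATL, 15), (DEN, 5500, JFK, IAD, LA, 40), (DEN, 5500, JFK, IAD, NYC, 40), (DEN, 5500, JFK, IAD, SEA, 22), (DEN, 5500, LAX, NRT, ATL, 15), (DEN, 5500, LAX, NRT, LA, 40), (DEN, 5500, LAX, NRT, NYC, 40), (DEN, 5500, LAX, NRT, SEA, 22), (MIA, 820, BOS, DEN, BOS, 4), (MIA, 820, BOS, DEN, DEN, 36), (MIA, 820, BOS, DEN, SF, 25), (MIA, 820, BOS, SFO, BOS, 4), (MIA, 820, BOS, SFO, DEN, 36), (MIA, 820, BOS, SFO, SF, 25), (MIA, 820, DEN, HND, BOS, 4), (MIA, 820, DEN, HND, DEN, 36), (MIA, 820, DEN, HND, SF, 25), (MIA, 820, IAD, NRT, BOS, 4), (MIA, 820, IAD, NRT, DEN, 36), (MIA, 820, IAD, NRT, SF, 25), (MIA, 820, LHR, ORD, BOS, 4), (MIA, 820, LHR, ORD, DEN, 36), (MIA, 820, LHR, ORD, SF, 25), (MIA, 820, MIA, SFO, BOS, 4), (MIA, 820, MIA, SFO, DEN, 36), (MIA, 820, MIA, SFO, SF, 25), (MIA, 820, ORD, ATL, BOS, 4), (MIA, 820, ORD, ATL, DEN, 36), (MIA, 820, ORD, ATL, SF, 25)}.
Apply σ_{code ≠ MIA and src ≠ NRT}; surviving tuples: {(DEN, 5500, JFK, IAD, ATL, 15), (DEN, 5500, JFK, IAD, LA, 40), (DEN, 5500, JFK, IAD, NYC, 40), (DEN, 5500, JFK, IAD, SEA, 22)}
π_{pid, city} gives {(15, ATL), (22, SEA), (40, LA), (40, NYC)}.

{(15, ATL), (22, SEA), (40, LA), (40, NYC)}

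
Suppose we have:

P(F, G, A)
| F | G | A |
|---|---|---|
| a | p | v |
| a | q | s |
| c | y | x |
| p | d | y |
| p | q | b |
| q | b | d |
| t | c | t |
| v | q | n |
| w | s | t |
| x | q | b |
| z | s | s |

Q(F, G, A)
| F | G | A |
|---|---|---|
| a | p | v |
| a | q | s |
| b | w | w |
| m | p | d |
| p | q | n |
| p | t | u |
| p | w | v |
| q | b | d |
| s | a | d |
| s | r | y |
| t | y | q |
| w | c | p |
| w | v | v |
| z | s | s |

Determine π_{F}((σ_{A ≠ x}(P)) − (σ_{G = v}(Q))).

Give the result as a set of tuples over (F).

{a, p, q, t, v, w, x, z}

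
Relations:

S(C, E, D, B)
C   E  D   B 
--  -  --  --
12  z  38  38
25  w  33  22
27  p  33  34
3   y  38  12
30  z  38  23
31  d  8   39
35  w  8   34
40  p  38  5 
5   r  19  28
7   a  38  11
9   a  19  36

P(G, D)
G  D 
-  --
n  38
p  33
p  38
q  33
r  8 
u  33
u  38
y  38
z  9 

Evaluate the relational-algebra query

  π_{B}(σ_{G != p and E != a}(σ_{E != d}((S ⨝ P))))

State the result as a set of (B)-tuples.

Natural join on D: {(12, z, 38, 38, n), (12, z, 38, 38, p), (12, z, 38, 38, u), (12, z, 38, 38, y), (25, w, 33, 22, p), (25, w, 33, 22, q), (25, w, 33, 22, u), (27, p, 33, 34, p), (27, p, 33, 34, q), (27, p, 33, 34, u), (3, y, 38, 12, n), (3, y, 38, 12, p), (3, y, 38, 12, u), (3, y, 38, 12, y), (30, z, 38, 23, n), (30, z, 38, 23, p), (30, z, 38, 23, u), (30, z, 38, 23, y), (31, d, 8, 39, r), (35, w, 8, 34, r), (40, p, 38, 5, n), (40, p, 38, 5, p), (40, p, 38, 5, u), (40, p, 38, 5, y), (7, a, 38, 11, n), (7, a, 38, 11, p), (7, a, 38, 11, u), (7, a, 38, 11, y)}
Apply σ_{E != d}; surviving tuples: {(12, z, 38, 38, n), (12, z, 38, 38, p), (12, z, 38, 38, u), (12, z, 38, 38, y), (25, w, 33, 22, p), (25, w, 33, 22, q), (25, w, 33, 22, u), (27, p, 33, 34, p), (27, p, 33, 34, q), (27, p, 33, 34, u), (3, y, 38, 12, n), (3, y, 38, 12, p), (3, y, 38, 12, u), (3, y, 38, 12, y), (30, z, 38, 23, n), (30, z, 38, 23, p), (30, z, 38, 23, u), (30, z, 38, 23, y), (35, w, 8, 34, r), (40, p, 38, 5, n), (40, p, 38, 5, p), (40, p, 38, 5, u), (40, p, 38, 5, y), (7, a, 38, 11, n), (7, a, 38, 11, p), (7, a, 38, 11, u), (7, a, 38, 11, y)}
Apply σ_{G != p and E != a}; surviving tuples: {(12, z, 38, 38, n), (12, z, 38, 38, u), (12, z, 38, 38, y), (25, w, 33, 22, q), (25, w, 33, 22, u), (27, p, 33, 34, q), (27, p, 33, 34, u), (3, y, 38, 12, n), (3, y, 38, 12, u), (3, y, 38, 12, y), (30, z, 38, 23, n), (30, z, 38, 23, u), (30, z, 38, 23, y), (35, w, 8, 34, r), (40, p, 38, 5, n), (40, p, 38, 5, u), (40, p, 38, 5, y)}
Projecting to B (11 duplicate(s) eliminated): {12, 22, 23, 34, 38, 5}

{12, 22, 23, 34, 38, 5}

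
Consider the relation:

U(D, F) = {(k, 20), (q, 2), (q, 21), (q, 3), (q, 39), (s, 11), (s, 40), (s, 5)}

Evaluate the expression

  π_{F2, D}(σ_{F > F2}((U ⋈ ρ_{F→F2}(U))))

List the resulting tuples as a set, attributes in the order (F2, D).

ρ[F→F2]: schema becomes (D, F2); tuples unchanged.
Joining U and ρ_{F→F2}(U) on D yields {(k, 20, 20), (q, 2, 2), (q, 2, 21), (q, 2, 3), (q, 2, 39), (q, 21, 2), (q, 21, 21), (q, 21, 3), (q, 21, 39), (q, 3, 2), (q, 3, 21), (q, 3, 3), (q, 3, 39), (q, 39, 2), (q, 39, 21), (q, 39, 3), (q, 39, 39), (s, 11, 11), (s, 11, 40), (s, 11, 5), (s, 40, 11), (s, 40, 40), (s, 40, 5), (s, 5, 11), (s, 5, 40), (s, 5, 5)}.
Selection F > F2: {(q, 21, 2), (q, 21, 3), (q, 3, 2), (q, 39, 2), (q, 39, 21), (q, 39, 3), (s, 11, 5), (s, 40, 11), (s, 40, 5)}
π_{F2, D} gives {(11, s), (2, q), (21, q), (3, q), (5, s)} (4 duplicate(s) eliminated).

{(11, s), (2, q), (21, q), (3, q), (5, s)}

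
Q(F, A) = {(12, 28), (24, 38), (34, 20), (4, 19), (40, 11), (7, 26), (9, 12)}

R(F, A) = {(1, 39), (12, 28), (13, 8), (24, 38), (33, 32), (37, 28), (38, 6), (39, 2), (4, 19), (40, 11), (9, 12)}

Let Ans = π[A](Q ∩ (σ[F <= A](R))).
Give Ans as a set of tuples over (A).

{12, 19, 28, 38}

Apply σ_{F <= A}; surviving tuples: {(1, 39), (12, 28), (24, 38), (4, 19), (9, 12)}
Set intersection of the two operands is {(12, 28), (24, 38), (4, 19), (9, 12)}.
π_{A} gives {12, 19, 28, 38}.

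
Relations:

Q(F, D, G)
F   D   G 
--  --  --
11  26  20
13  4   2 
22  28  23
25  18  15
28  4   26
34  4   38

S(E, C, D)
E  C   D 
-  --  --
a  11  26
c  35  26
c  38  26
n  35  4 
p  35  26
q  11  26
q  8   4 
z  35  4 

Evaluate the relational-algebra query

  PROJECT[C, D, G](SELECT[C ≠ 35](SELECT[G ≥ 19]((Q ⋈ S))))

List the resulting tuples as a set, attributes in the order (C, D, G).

{(11, 26, 20), (38, 26, 20), (8, 4, 26), (8, 4, 38)}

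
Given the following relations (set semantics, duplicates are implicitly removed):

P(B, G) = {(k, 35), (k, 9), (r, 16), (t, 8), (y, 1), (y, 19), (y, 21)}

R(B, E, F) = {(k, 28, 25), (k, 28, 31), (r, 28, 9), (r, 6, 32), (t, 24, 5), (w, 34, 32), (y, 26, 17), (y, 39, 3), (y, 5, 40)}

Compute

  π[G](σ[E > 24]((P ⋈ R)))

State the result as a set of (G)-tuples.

Natural join on B: {(k, 35, 28, 25), (k, 35, 28, 31), (k, 9, 28, 25), (k, 9, 28, 31), (r, 16, 28, 9), (r, 16, 6, 32), (t, 8, 24, 5), (y, 1, 26, 17), (y, 1, 39, 3), (y, 1, 5, 40), (y, 19, 26, 17), (y, 19, 39, 3), (y, 19, 5, 40), (y, 21, 26, 17), (y, 21, 39, 3), (y, 21, 5, 40)}
Selection E > 24: {(k, 35, 28, 25), (k, 35, 28, 31), (k, 9, 28, 25), (k, 9, 28, 31), (r, 16, 28, 9), (y, 1, 26, 17), (y, 1, 39, 3), (y, 19, 26, 17), (y, 19, 39, 3), (y, 21, 26, 17), (y, 21, 39, 3)}
π[G]: project onto (G) (5 duplicate(s) eliminated) → {1, 16, 19, 21, 35, 9}

{1, 16, 19, 21, 35, 9}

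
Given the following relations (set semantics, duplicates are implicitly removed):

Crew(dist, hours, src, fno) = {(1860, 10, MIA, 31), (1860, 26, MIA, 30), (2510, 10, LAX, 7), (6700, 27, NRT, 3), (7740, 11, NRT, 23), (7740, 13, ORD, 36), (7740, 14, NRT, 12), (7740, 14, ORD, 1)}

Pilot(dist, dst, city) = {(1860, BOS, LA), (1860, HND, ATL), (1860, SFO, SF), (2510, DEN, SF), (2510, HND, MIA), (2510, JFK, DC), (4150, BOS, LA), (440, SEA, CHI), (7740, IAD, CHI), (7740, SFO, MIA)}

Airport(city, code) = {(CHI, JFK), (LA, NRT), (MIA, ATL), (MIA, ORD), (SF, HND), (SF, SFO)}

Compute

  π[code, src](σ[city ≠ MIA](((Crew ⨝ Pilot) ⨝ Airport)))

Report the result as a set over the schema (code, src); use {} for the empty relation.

{(HND, LAX), (HND, MIA), (JFK, NRT), (JFK, ORD), (NRT, MIA), (SFO, LAX), (SFO, MIA)}

Natural join on dist: {(1860, 10, MIA, 31, BOS, LA), (1860, 10, MIA, 31, HND, ATL), (1860, 10, MIA, 31, SFO, SF), (1860, 26, MIA, 30, BOS, LA), (1860, 26, MIA, 30, HND, ATL), (1860, 26, MIA, 30, SFO, SF), (2510, 10, LAX, 7, DEN, SF), (2510, 10, LAX, 7, HND, MIA), (2510, 10, LAX, 7, JFK, DC), (7740, 11, NRT, 23, IAD, CHI), (7740, 11, NRT, 23, SFO, MIA), (7740, 13, ORD, 36, IAD, CHI), (7740, 13, ORD, 36, SFO, MIA), (7740, 14, NRT, 12, IAD, CHI), (7740, 14, NRT, 12, SFO, MIA), (7740, 14, ORD, 1, IAD, CHI), (7740, 14, ORD, 1, SFO, MIA)}
Natural join on city: {(1860, 10, MIA, 31, BOS, LA, NRT), (1860, 10, MIA, 31, SFO, SF, HND), (1860, 10, MIA, 31, SFO, SF, SFO), (1860, 26, MIA, 30, BOS, LA, NRT), (1860, 26, MIA, 30, SFO, SF, HND), (1860, 26, MIA, 30, SFO, SF, SFO), (2510, 10, LAX, 7, DEN, SF, HND), (2510, 10, LAX, 7, DEN, SF, SFO), (2510, 10, LAX, 7, HND, MIA, ATL), (2510, 10, LAX, 7, HND, MIA, ORD), (7740, 11, NRT, 23, IAD, CHI, JFK), (7740, 11, NRT, 23, SFO, MIA, ATL), (7740, 11, NRT, 23, SFO, MIA, ORD), (7740, 13, ORD, 36, IAD, CHI, JFK), (7740, 13, ORD, 36, SFO, MIA, ATL), (7740, 13, ORD, 36, SFO, MIA, ORD), (7740, 14, NRT, 12, IAD, CHI, JFK), (7740, 14, NRT, 12, SFO, MIA, ATL), (7740, 14, NRT, 12, SFO, MIA, ORD), (7740, 14, ORD, 1, IAD, CHI, JFK), (7740, 14, ORD, 1, SFO, MIA, ATL), (7740, 14, ORD, 1, SFO, MIA, ORD)}
Filtering on city ≠ MIA leaves {(1860, 10, MIA, 31, BOS, LA, NRT), (1860, 10, MIA, 31, SFO, SF, HND), (1860, 10, MIA, 31, SFO, SF, SFO), (1860, 26, MIA, 30, BOS, LA, NRT), (1860, 26, MIA, 30, SFO, SF, HND), (1860, 26, MIA, 30, SFO, SF, SFO), (2510, 10, LAX, 7, DEN, SF, HND), (2510, 10, LAX, 7, DEN, SF, SFO), (7740, 11, NRT, 23, IAD, CHI, JFK), (7740, 13, ORD, 36, IAD, CHI, JFK), (7740, 14, NRT, 12, IAD, CHI, JFK), (7740, 14, ORD, 1, IAD, CHI, JFK)}.
π[code, src]: project onto (code, src) (5 duplicate(s) eliminated) → {(HND, LAX), (HND, MIA), (JFK, NRT), (JFK, ORD), (NRT, MIA), (SFO, LAX), (SFO, MIA)}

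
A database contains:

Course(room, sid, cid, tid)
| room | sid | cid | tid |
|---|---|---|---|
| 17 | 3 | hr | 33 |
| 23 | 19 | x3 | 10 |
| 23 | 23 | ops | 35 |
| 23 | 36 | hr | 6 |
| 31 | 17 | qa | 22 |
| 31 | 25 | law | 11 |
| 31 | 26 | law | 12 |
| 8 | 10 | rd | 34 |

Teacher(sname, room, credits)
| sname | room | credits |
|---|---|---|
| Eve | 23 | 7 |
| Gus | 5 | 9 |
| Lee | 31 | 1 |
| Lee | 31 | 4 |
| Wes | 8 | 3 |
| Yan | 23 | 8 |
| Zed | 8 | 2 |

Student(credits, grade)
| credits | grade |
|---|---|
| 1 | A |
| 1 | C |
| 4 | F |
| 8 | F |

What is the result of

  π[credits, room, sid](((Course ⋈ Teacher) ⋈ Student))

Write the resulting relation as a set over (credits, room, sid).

{(1, 31, 17), (1, 31, 25), (1, 31, 26), (4, 31, 17), (4, 31, 25), (4, 31, 26), (8, 23, 19), (8, 23, 23), (8, 23, 36)}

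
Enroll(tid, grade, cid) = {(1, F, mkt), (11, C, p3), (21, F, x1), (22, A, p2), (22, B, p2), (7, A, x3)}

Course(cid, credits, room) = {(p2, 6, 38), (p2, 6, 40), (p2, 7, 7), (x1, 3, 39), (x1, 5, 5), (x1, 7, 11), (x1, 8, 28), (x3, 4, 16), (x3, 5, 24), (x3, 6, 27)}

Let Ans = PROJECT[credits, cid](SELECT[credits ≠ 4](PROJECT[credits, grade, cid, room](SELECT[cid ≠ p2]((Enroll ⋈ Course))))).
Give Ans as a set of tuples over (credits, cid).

{(3, x1), (5, x1), (5, x3), (6, x3), (7, x1), (8, x1)}

Natural join on cid: {(21, F, x1, 3, 39), (21, F, x1, 5, 5), (21, F, x1, 7, 11), (21, F, x1, 8, 28), (22, A, p2, 6, 38), (22, A, p2, 6, 40), (22, A, p2, 7, 7), (22, B, p2, 6, 38), (22, B, p2, 6, 40), (22, B, p2, 7, 7), (7, A, x3, 4, 16), (7, A, x3, 5, 24), (7, A, x3, 6, 27)}
σ[cid ≠ p2]: keep tuples satisfying cid ≠ p2 → {(21, F, x1, 3, 39), (21, F, x1, 5, 5), (21, F, x1, 7, 11), (21, F, x1, 8, 28), (7, A, x3, 4, 16), (7, A, x3, 5, 24), (7, A, x3, 6, 27)}
Projecting to credits, grade, cid, room: {(3, F, x1, 39), (4, A, x3, 16), (5, A, x3, 24), (5, F, x1, 5), (6, A, x3, 27), (7, F, x1, 11), (8, F, x1, 28)}
σ[credits ≠ 4]: keep tuples satisfying credits ≠ 4 → {(3, F, x1, 39), (5, A, x3, 24), (5, F, x1, 5), (6, A, x3, 27), (7, F, x1, 11), (8, F, x1, 28)}
Projecting to credits, cid: {(3, x1), (5, x1), (5, x3), (6, x3), (7, x1), (8, x1)}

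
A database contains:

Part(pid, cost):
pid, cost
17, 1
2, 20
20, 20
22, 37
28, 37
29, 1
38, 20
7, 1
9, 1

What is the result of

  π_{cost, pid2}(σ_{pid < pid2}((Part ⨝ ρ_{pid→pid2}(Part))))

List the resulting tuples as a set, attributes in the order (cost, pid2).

{(1, 17), (1, 29), (1, 9), (20, 20), (20, 38), (37, 28)}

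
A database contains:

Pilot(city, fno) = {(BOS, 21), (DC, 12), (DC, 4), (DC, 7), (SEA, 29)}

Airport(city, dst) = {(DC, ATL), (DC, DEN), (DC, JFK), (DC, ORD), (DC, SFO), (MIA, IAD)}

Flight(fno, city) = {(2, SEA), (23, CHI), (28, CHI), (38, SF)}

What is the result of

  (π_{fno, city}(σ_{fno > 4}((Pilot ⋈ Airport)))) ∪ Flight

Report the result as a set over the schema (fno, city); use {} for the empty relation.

{(12, DC), (2, SEA), (23, CHI), (28, CHI), (38, SF), (7, DC)}

Joining Pilot and Airport on city yields {(DC, 12, ATL), (DC, 12, DEN), (DC, 12, JFK), (DC, 12, ORD), (DC, 12, SFO), (DC, 4, ATL), (DC, 4, DEN), (DC, 4, JFK), (DC, 4, ORD), (DC, 4, SFO), (DC, 7, ATL), (DC, 7, DEN), (DC, 7, JFK), (DC, 7, ORD), (DC, 7, SFO)}.
Selection fno > 4: {(DC, 12, ATL), (DC, 12, DEN), (DC, 12, JFK), (DC, 12, ORD), (DC, 12, SFO), (DC, 7, ATL), (DC, 7, DEN), (DC, 7, JFK), (DC, 7, ORD), (DC, 7, SFO)}
π_{fno, city} gives {(12, DC), (7, DC)} (8 duplicate(s) eliminated).
Set union of the two operands is {(12, DC), (2, SEA), (23, CHI), (28, CHI), (38, SF), (7, DC)}.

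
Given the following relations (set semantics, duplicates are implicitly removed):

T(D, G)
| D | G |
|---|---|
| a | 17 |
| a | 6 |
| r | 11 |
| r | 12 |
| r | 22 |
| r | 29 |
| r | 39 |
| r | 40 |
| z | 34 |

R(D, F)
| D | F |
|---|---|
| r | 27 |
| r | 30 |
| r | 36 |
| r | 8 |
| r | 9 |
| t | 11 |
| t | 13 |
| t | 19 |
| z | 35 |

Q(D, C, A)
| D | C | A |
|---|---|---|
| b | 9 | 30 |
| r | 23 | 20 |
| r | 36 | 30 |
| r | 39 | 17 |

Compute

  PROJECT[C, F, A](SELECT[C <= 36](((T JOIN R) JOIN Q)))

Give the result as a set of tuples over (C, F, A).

Natural join on D: {(r, 11, 27), (r, 11, 30), (r, 11, 36), (r, 11, 8), (r, 11, 9), (r, 12, 27), (r, 12, 30), (r, 12, 36), (r, 12, 8), (r, 12, 9), (r, 22, 27), (r, 22, 30), (r, 22, 36), (r, 22, 8), (r, 22, 9), (r, 29, 27), (r, 29, 30), (r, 29, 36), (r, 29, 8), (r, 29, 9), (r, 39, 27), (r, 39, 30), (r, 39, 36), (r, 39, 8), (r, 39, 9), (r, 40, 27), (r, 40, 30), (r, 40, 36), (r, 40, 8), (r, 40, 9), (z, 34, 35)}
Natural join on D: {(r, 11, 27, 23, 20), (r, 11, 27, 36, 30), (r, 11, 27, 39, 17), (r, 11, 30, 23, 20), (r, 11, 30, 36, 30), (r, 11, 30, 39, 17), (r, 11, 36, 23, 20), (r, 11, 36, 36, 30), (r, 11, 36, 39, 17), (r, 11, 8, 23, 20), (r, 11, 8, 36, 30), (r, 11, 8, 39, 17), (r, 11, 9, 23, 20), (r, 11, 9, 36, 30), (r, 11, 9, 39, 17), (r, 12, 27, 23, 20), (r, 12, 27, 36, 30), (r, 12, 27, 39, 17), (r, 12, 30, 23, 20), (r, 12, 30, 36, 30), (r, 12, 30, 39, 17), (r, 12, 36, 23, 20), (r, 12, 36, 36, 30), (r, 12, 36, 39, 17), (r, 12, 8, 23, 20), (r, 12, 8, 36, 30), (r, 12, 8, 39, 17), (r, 12, 9, 23, 20), (r, 12, 9, 36, 30), (r, 12, 9, 39, 17), (r, 22, 27, 23, 20), (r, 22, 27, 36, 30), (r, 22, 27, 39, 17), (r, 22, 30, 23, 20), (r, 22, 30, 36, 30), (r, 22, 30, 39, 17), (r, 22, 36, 23, 20), (r, 22, 36, 36, 30), (r, 22, 36, 39, 17), (r, 22, 8, 23, 20), (r, 22, 8, 36, 30), (r, 22, 8, 39, 17), (r, 22, 9, 23, 20), (r, 22, 9, 36, 30), (r, 22, 9, 39, 17), (r, 29, 27, 23, 20), (r, 29, 27, 36, 30), (r, 29, 27, 39, 17), (r, 29, 30, 23, 20), (r, 29, 30, 36, 30), (r, 29, 30, 39, 17), (r, 29, 36, 23, 20), (r, 29, 36, 36, 30), (r, 29, 36, 39, 17), (r, 29, 8, 23, 20), (r, 29, 8, 36, 30), (r, 29, 8, 39, 17), (r, 29, 9, 23, 20), (r, 29, 9, 36, 30), (r, 29, 9, 39, 17), (r, 39, 27, 23, 20), (r, 39, 27, 36, 30), (r, 39, 27, 39, 17), (r, 39, 30, 23, 20), (r, 39, 30, 36, 30), (r, 39, 30, 39, 17), (r, 39, 36, 23, 20), (r, 39, 36, 36, 30), (r, 39, 36, 39, 17), (r, 39, 8, 23, 20), (r, 39, 8, 36, 30), (r, 39, 8, 39, 17), (r, 39, 9, 23, 20), (r, 39, 9, 36, 30), (r, 39, 9, 39, 17), (r, 40, 27, 23, 20), (r, 40, 27, 36, 30), (r, 40, 27, 39, 17), (r, 40, 30, 23, 20), (r, 40, 30, 36, 30), (r, 40, 30, 39, 17), (r, 40, 36, 23, 20), (r, 40, 36, 36, 30), (r, 40, 36, 39, 17), (r, 40, 8, 23, 20), (r, 40, 8, 36, 30), (r, 40, 8, 39, 17), (r, 40, 9, 23, 20), (r, 40, 9, 36, 30), (r, 40, 9, 39, 17)}
Filtering on C <= 36 leaves {(r, 11, 27, 23, 20), (r, 11, 27, 36, 30), (r, 11, 30, 23, 20), (r, 11, 30, 36, 30), (r, 11, 36, 23, 20), (r, 11, 36, 36, 30), (r, 11, 8, 23, 20), (r, 11, 8, 36, 30), (r, 11, 9, 23, 20), (r, 11, 9, 36, 30), (r, 12, 27, 23, 20), (r, 12, 27, 36, 30), (r, 12, 30, 23, 20), (r, 12, 30, 36, 30), (r, 12, 36, 23, 20), (r, 12, 36, 36, 30), (r, 12, 8, 23, 20), (r, 12, 8, 36, 30), (r, 12, 9, 23, 20), (r, 12, 9, 36, 30), (r, 22, 27, 23, 20), (r, 22, 27, 36, 30), (r, 22, 30, 23, 20), (r, 22, 30, 36, 30), (r, 22, 36, 23, 20), (r, 22, 36, 36, 30), (r, 22, 8, 23, 20), (r, 22, 8, 36, 30), (r, 22, 9, 23, 20), (r, 22, 9, 36, 30), (r, 29, 27, 23, 20), (r, 29, 27, 36, 30), (r, 29, 30, 23, 20), (r, 29, 30, 36, 30), (r, 29, 36, 23, 20), (r, 29, 36, 36, 30), (r, 29, 8, 23, 20), (r, 29, 8, 36, 30), (r, 29, 9, 23, 20), (r, 29, 9, 36, 30), (r, 39, 27, 23, 20), (r, 39, 27, 36, 30), (r, 39, 30, 23, 20), (r, 39, 30, 36, 30), (r, 39, 36, 23, 20), (r, 39, 36, 36, 30), (r, 39, 8, 23, 20), (r, 39, 8, 36, 30), (r, 39, 9, 23, 20), (r, 39, 9, 36, 30), (r, 40, 27, 23, 20), (r, 40, 27, 36, 30), (r, 40, 30, 23, 20), (r, 40, 30, 36, 30), (r, 40, 36, 23, 20), (r, 40, 36, 36, 30), (r, 40, 8, 23, 20), (r, 40, 8, 36, 30), (r, 40, 9, 23, 20), (r, 40, 9, 36, 30)}.
Keep only column(s) C, F, A (50 duplicate(s) eliminated): {(23, 27, 20), (23, 30, 20), (23, 36, 20), (23, 8, 20), (23, 9, 20), (36, 27, 30), (36, 30, 30), (36, 36, 30), (36, 8, 30), (36, 9, 30)}

{(23, 27, 20), (23, 30, 20), (23, 36, 20), (23, 8, 20), (23, 9, 20), (36, 27, 30), (36, 30, 30), (36, 36, 30), (36, 8, 30), (36, 9, 30)}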